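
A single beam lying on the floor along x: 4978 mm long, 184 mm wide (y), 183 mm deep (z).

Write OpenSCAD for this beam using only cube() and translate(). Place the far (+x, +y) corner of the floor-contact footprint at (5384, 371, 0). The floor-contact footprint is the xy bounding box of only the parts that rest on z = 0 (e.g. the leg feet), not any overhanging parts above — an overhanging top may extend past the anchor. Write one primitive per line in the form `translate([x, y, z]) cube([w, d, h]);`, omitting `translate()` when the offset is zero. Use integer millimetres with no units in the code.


translate([406, 187, 0]) cube([4978, 184, 183]);


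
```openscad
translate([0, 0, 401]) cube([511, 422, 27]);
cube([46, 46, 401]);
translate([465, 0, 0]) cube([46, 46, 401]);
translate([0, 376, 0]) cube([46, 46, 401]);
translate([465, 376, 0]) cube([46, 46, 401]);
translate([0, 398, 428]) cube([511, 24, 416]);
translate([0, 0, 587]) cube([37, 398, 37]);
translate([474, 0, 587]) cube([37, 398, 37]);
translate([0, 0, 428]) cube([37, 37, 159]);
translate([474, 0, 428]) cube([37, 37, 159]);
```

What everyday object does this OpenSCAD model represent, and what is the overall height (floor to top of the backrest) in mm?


A chair. The overall height is 844 mm.

A slab on four corner posts with a tall panel at the back — a chair. The seat slab sits at z = 401 with thickness 27, and the 416 mm backrest starts at the seat top, so the overall height is 401 + 27 + 416 = 844 mm.


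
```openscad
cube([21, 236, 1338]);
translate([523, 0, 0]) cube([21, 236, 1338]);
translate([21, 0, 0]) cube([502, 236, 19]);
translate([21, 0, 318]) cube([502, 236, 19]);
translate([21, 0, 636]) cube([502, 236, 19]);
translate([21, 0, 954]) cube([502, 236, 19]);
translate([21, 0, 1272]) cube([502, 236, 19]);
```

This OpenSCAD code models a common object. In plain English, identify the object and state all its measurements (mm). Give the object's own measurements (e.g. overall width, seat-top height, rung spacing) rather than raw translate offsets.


An open bookshelf. Two side panels, each 21 mm thick, 236 mm deep and 1338 mm tall, stand 544 mm apart (outside-to-outside). Between them sit 5 shelves, each 19 mm thick and 236 mm deep, spanning the full gap between the sides. The bottom shelf rests on the floor (its underside at z = 0) and the clear gap between one shelf's top and the next shelf's underside is 299 mm.


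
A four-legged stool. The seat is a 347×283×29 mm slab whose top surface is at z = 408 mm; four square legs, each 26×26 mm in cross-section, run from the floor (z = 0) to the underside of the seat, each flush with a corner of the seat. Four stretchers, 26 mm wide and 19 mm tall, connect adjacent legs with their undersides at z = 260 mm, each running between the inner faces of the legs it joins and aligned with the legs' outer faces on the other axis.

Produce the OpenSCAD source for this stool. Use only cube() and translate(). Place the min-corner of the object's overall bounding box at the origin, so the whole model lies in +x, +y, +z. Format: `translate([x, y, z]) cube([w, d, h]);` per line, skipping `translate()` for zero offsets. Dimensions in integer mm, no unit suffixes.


translate([0, 0, 379]) cube([347, 283, 29]);
cube([26, 26, 379]);
translate([321, 0, 0]) cube([26, 26, 379]);
translate([0, 257, 0]) cube([26, 26, 379]);
translate([321, 257, 0]) cube([26, 26, 379]);
translate([26, 0, 260]) cube([295, 26, 19]);
translate([26, 257, 260]) cube([295, 26, 19]);
translate([0, 26, 260]) cube([26, 231, 19]);
translate([321, 26, 260]) cube([26, 231, 19]);


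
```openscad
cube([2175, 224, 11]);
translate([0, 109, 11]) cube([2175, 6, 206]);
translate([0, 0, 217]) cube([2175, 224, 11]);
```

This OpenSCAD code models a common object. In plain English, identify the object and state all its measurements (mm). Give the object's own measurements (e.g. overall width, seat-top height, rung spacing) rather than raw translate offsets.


An I-beam lying along x, 2175 mm long. Overall section height 228 mm. Two flanges 224 mm wide (y) and 11 mm thick, one on the floor and one at the top; a web 6 mm thick runs between them, centred on the flange width.


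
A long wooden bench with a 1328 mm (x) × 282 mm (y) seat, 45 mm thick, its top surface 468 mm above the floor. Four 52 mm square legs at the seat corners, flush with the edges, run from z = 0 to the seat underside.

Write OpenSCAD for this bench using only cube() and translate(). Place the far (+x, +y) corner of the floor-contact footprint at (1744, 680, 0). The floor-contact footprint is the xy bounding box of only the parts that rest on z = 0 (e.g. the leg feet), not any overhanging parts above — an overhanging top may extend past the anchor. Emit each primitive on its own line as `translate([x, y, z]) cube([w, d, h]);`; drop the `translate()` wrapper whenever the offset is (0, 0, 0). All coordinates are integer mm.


// leg_h = 468 − 45 = 423
translate([416, 398, 423]) cube([1328, 282, 45]);
translate([416, 398, 0]) cube([52, 52, 423]);
translate([416, 628, 0]) cube([52, 52, 423]);
translate([1692, 398, 0]) cube([52, 52, 423]);
translate([1692, 628, 0]) cube([52, 52, 423]);


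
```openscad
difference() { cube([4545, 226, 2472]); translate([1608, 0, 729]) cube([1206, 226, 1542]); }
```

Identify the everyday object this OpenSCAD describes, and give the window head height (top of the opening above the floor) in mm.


A wall with a window opening. The window head height is 2271 mm.

A wall with a rectangular opening subtracted — a window. Sill at z = 729, opening 1542 mm tall, so the head is at 729 + 1542 = 2271 mm.


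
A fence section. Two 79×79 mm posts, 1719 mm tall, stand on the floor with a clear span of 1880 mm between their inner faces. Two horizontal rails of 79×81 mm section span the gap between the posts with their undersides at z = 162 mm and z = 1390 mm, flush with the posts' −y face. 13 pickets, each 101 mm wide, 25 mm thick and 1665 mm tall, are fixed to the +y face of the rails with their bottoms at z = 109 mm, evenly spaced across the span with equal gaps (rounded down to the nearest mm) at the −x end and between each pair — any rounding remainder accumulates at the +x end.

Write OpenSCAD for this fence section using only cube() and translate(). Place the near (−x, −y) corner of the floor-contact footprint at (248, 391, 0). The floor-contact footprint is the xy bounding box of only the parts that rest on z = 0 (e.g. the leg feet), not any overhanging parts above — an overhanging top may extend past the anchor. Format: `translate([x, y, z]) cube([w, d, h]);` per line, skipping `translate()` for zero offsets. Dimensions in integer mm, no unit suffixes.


translate([248, 391, 0]) cube([79, 79, 1719]);
translate([2207, 391, 0]) cube([79, 79, 1719]);
translate([327, 391, 162]) cube([1880, 79, 81]);
translate([327, 391, 1390]) cube([1880, 79, 81]);
translate([367, 470, 109]) cube([101, 25, 1665]);
translate([508, 470, 109]) cube([101, 25, 1665]);
translate([649, 470, 109]) cube([101, 25, 1665]);
translate([790, 470, 109]) cube([101, 25, 1665]);
translate([931, 470, 109]) cube([101, 25, 1665]);
translate([1072, 470, 109]) cube([101, 25, 1665]);
translate([1213, 470, 109]) cube([101, 25, 1665]);
translate([1354, 470, 109]) cube([101, 25, 1665]);
translate([1495, 470, 109]) cube([101, 25, 1665]);
translate([1636, 470, 109]) cube([101, 25, 1665]);
translate([1777, 470, 109]) cube([101, 25, 1665]);
translate([1918, 470, 109]) cube([101, 25, 1665]);
translate([2059, 470, 109]) cube([101, 25, 1665]);


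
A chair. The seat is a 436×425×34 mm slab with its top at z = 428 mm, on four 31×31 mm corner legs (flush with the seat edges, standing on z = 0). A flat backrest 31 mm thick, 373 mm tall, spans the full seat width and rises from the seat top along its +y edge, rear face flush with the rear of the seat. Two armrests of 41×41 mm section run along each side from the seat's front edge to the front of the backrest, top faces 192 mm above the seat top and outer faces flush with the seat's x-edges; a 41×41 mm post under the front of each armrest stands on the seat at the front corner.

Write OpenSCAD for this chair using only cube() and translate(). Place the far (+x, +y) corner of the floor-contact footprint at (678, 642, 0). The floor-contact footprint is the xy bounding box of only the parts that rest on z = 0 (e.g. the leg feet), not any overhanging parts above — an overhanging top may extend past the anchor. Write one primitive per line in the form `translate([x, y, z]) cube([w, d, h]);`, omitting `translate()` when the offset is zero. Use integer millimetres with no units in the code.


translate([242, 217, 394]) cube([436, 425, 34]);
translate([242, 217, 0]) cube([31, 31, 394]);
translate([647, 217, 0]) cube([31, 31, 394]);
translate([242, 611, 0]) cube([31, 31, 394]);
translate([647, 611, 0]) cube([31, 31, 394]);
translate([242, 611, 428]) cube([436, 31, 373]);
translate([242, 217, 579]) cube([41, 394, 41]);
translate([637, 217, 579]) cube([41, 394, 41]);
translate([242, 217, 428]) cube([41, 41, 151]);
translate([637, 217, 428]) cube([41, 41, 151]);


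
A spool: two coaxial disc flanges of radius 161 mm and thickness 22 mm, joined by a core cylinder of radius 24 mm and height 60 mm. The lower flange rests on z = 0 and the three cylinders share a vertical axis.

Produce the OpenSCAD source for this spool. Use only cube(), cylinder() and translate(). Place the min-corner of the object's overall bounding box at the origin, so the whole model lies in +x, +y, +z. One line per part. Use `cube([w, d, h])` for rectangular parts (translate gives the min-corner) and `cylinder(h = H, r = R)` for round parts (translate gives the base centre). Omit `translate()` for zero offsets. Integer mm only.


translate([161, 161, 0]) cylinder(h = 22, r = 161);
translate([161, 161, 22]) cylinder(h = 60, r = 24);
translate([161, 161, 82]) cylinder(h = 22, r = 161);


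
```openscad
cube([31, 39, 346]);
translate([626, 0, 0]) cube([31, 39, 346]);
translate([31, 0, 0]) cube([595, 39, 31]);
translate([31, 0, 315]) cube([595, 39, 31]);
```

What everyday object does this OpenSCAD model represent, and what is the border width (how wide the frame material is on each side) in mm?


A picture frame. The border width is 31 mm.

Four thin pieces enclosing a rectangular opening — a picture frame. The two full-height stiles are 346 mm tall; the top rail sits at z = 315 and is 31 mm tall, so the border above the opening is 346 − 315 = 31 mm, matching the stile x-width.


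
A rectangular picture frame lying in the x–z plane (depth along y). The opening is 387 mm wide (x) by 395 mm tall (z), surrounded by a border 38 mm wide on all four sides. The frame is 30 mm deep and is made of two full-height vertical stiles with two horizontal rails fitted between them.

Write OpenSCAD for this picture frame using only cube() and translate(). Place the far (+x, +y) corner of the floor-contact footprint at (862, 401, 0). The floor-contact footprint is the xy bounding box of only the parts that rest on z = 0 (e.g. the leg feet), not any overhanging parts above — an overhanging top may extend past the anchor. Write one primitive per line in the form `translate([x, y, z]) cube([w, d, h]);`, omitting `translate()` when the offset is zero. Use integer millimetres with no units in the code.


translate([399, 371, 0]) cube([38, 30, 471]);
translate([824, 371, 0]) cube([38, 30, 471]);
translate([437, 371, 0]) cube([387, 30, 38]);
translate([437, 371, 433]) cube([387, 30, 38]);


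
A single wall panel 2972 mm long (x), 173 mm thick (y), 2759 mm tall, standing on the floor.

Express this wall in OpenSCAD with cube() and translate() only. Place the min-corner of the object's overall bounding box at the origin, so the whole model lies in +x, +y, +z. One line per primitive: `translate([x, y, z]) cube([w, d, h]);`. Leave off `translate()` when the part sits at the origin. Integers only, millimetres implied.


cube([2972, 173, 2759]);


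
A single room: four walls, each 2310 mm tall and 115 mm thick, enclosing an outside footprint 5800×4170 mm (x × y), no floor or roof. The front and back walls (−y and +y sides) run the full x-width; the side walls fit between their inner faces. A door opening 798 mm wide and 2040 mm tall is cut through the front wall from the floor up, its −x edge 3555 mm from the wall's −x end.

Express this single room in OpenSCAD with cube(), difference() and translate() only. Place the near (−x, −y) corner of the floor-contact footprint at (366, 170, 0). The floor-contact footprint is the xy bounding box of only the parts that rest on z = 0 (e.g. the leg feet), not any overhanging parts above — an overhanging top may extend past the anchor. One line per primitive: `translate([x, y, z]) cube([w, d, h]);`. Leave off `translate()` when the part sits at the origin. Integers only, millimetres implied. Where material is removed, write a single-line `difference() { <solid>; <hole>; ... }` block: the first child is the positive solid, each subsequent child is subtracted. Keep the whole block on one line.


difference() { translate([366, 170, 0]) cube([5800, 115, 2310]); translate([3921, 170, 0]) cube([798, 115, 2040]); }
translate([366, 4225, 0]) cube([5800, 115, 2310]);
translate([366, 285, 0]) cube([115, 3940, 2310]);
translate([6051, 285, 0]) cube([115, 3940, 2310]);


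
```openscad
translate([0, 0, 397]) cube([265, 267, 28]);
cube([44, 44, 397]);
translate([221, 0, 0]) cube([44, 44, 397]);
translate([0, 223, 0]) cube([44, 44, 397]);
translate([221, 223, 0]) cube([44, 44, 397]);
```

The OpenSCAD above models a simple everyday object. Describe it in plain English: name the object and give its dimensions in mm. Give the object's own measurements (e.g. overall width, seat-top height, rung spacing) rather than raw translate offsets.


A simple wooden stool: a rectangular seat 265 mm (x) by 267 mm (y), 28 mm thick, top face at z = 425 mm, on four square legs, each 44×44 mm in cross-section. The legs rest on z = 0, each flush with a corner of the seat.


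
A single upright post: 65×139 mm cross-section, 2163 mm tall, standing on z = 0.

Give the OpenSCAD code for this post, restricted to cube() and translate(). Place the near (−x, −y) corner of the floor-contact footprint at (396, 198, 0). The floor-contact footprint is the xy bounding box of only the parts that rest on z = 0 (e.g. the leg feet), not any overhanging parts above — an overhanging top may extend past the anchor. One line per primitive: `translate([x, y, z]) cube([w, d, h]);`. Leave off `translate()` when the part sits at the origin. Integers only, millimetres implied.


translate([396, 198, 0]) cube([65, 139, 2163]);


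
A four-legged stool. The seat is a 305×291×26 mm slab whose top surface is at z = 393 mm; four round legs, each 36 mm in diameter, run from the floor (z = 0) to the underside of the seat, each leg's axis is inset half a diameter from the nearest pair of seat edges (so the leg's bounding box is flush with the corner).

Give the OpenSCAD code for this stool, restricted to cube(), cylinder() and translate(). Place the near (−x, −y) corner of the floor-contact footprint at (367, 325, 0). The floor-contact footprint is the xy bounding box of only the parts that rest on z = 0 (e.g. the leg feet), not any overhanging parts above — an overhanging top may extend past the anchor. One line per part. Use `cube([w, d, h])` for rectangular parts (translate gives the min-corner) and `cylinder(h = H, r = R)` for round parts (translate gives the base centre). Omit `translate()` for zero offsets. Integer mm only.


// leg_h = 393 - 26 = 367
translate([367, 325, 367]) cube([305, 291, 26]);
translate([385, 343, 0]) cylinder(h = 367, r = 18);
translate([654, 343, 0]) cylinder(h = 367, r = 18);
translate([385, 598, 0]) cylinder(h = 367, r = 18);
translate([654, 598, 0]) cylinder(h = 367, r = 18);


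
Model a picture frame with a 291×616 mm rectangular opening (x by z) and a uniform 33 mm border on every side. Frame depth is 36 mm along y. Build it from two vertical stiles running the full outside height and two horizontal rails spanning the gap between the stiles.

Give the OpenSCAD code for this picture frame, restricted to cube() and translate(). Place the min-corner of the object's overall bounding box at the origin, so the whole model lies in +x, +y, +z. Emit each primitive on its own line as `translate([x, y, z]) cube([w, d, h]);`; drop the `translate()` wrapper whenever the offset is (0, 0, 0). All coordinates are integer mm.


cube([33, 36, 682]);
translate([324, 0, 0]) cube([33, 36, 682]);
translate([33, 0, 0]) cube([291, 36, 33]);
translate([33, 0, 649]) cube([291, 36, 33]);


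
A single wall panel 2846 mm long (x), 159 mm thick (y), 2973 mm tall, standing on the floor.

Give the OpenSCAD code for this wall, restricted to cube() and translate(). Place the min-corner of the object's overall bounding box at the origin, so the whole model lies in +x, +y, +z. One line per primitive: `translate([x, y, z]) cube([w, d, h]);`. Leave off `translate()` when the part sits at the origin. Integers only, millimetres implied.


cube([2846, 159, 2973]);


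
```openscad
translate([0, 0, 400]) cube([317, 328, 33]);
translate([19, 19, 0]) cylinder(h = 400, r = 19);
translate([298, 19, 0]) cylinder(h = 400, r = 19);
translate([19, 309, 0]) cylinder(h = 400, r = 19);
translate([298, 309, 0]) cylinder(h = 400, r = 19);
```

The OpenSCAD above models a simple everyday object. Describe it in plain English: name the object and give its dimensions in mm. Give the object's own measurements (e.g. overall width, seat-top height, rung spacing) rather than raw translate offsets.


A four-legged stool. The seat is a 317×328×33 mm slab whose top surface is at z = 433 mm; four round legs, each 38 mm in diameter, run from the floor (z = 0) to the underside of the seat, each leg's axis is inset half a diameter from the nearest pair of seat edges (so the leg's bounding box is flush with the corner).


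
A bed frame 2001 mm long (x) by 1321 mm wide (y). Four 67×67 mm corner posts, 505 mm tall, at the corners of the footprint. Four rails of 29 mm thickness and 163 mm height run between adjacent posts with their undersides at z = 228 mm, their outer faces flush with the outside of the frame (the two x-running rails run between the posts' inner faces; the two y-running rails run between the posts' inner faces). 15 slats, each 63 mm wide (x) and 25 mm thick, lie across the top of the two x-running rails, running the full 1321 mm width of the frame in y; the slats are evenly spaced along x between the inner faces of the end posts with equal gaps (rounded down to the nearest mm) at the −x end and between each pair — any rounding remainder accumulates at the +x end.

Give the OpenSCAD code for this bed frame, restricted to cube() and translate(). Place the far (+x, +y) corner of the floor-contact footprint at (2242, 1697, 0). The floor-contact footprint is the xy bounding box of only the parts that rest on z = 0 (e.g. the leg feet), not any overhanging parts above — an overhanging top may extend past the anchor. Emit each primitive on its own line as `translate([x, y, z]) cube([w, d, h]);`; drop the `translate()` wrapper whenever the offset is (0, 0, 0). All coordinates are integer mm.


translate([241, 376, 0]) cube([67, 67, 505]);
translate([241, 1630, 0]) cube([67, 67, 505]);
translate([2175, 376, 0]) cube([67, 67, 505]);
translate([2175, 1630, 0]) cube([67, 67, 505]);
translate([308, 376, 228]) cube([1867, 29, 163]);
translate([308, 1668, 228]) cube([1867, 29, 163]);
translate([241, 443, 228]) cube([29, 1187, 163]);
translate([2213, 443, 228]) cube([29, 1187, 163]);
translate([365, 376, 391]) cube([63, 1321, 25]);
translate([485, 376, 391]) cube([63, 1321, 25]);
translate([605, 376, 391]) cube([63, 1321, 25]);
translate([725, 376, 391]) cube([63, 1321, 25]);
translate([845, 376, 391]) cube([63, 1321, 25]);
translate([965, 376, 391]) cube([63, 1321, 25]);
translate([1085, 376, 391]) cube([63, 1321, 25]);
translate([1205, 376, 391]) cube([63, 1321, 25]);
translate([1325, 376, 391]) cube([63, 1321, 25]);
translate([1445, 376, 391]) cube([63, 1321, 25]);
translate([1565, 376, 391]) cube([63, 1321, 25]);
translate([1685, 376, 391]) cube([63, 1321, 25]);
translate([1805, 376, 391]) cube([63, 1321, 25]);
translate([1925, 376, 391]) cube([63, 1321, 25]);
translate([2045, 376, 391]) cube([63, 1321, 25]);


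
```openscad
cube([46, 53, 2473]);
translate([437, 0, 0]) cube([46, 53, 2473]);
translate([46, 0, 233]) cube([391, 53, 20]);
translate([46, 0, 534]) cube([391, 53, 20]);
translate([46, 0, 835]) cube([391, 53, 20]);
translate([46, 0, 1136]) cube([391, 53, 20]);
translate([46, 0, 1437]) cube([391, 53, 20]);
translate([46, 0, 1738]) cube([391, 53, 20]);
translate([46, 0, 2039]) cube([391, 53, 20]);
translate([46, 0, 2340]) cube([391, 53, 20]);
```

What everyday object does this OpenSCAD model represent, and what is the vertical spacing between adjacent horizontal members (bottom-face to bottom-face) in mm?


A ladder. The rung spacing is 301 mm.

Two tall 46×53 posts with 8 short bars between them — a ladder. Adjacent rungs sit at z = 233 and z = 534, so the spacing is 534 − 233 = 301 mm.


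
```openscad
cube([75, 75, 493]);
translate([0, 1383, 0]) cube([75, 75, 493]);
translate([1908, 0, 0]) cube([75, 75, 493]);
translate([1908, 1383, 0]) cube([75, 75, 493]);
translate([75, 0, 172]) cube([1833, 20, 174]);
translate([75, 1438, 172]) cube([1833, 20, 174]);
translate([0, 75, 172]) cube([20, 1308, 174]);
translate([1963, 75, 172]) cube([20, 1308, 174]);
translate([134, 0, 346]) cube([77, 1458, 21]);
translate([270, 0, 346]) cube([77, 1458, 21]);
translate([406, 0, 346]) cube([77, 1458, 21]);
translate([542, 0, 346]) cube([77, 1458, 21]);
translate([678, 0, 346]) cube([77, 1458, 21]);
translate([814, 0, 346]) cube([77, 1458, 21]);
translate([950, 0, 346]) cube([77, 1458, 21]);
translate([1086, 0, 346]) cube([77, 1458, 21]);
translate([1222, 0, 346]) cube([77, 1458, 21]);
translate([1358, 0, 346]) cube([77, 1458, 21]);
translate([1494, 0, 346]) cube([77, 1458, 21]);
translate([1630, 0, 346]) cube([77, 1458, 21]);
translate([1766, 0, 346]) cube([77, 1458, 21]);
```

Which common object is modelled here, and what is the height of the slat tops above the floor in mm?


A bed frame. The slat-top height is 367 mm.

Four posts, four rails, and a row of slats — a bed frame. Slats sit on the rails at z = 172 + 174 = 346; with slat thickness 21, the top is 367 mm.


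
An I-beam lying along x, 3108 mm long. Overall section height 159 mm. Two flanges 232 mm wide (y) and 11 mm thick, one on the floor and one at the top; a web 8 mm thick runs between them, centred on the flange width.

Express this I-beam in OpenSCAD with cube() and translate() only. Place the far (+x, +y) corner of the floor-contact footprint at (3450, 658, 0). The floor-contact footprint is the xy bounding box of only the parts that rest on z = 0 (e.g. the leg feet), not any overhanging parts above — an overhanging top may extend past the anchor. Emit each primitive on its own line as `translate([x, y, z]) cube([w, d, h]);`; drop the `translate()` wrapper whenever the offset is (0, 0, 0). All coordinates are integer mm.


translate([342, 426, 0]) cube([3108, 232, 11]);
translate([342, 538, 11]) cube([3108, 8, 137]);
translate([342, 426, 148]) cube([3108, 232, 11]);


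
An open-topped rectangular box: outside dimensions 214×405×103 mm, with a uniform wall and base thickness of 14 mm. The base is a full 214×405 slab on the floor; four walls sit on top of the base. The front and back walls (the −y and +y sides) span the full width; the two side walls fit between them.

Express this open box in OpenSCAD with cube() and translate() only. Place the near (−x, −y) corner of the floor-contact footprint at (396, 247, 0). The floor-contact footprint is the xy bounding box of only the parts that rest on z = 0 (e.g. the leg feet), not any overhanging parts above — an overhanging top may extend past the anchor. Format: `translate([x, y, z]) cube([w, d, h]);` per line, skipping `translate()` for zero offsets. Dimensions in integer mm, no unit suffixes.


translate([396, 247, 0]) cube([214, 405, 14]);
translate([396, 247, 14]) cube([214, 14, 89]);
translate([396, 638, 14]) cube([214, 14, 89]);
translate([396, 261, 14]) cube([14, 377, 89]);
translate([596, 261, 14]) cube([14, 377, 89]);


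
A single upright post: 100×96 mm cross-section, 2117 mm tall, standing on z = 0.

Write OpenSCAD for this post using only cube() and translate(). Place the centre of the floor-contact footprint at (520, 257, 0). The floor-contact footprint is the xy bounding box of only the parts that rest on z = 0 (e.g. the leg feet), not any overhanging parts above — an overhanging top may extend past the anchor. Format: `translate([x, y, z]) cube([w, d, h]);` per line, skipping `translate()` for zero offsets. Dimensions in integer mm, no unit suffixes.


translate([470, 209, 0]) cube([100, 96, 2117]);


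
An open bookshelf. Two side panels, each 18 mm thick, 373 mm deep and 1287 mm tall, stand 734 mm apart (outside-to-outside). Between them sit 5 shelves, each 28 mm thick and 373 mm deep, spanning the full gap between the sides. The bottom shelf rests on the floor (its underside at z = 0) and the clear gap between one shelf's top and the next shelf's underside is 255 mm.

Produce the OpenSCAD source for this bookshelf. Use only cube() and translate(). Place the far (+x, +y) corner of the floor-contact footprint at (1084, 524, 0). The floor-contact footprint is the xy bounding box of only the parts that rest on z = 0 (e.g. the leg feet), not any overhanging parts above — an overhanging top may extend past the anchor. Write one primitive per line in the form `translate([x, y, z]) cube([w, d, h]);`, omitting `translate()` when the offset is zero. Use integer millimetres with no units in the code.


translate([350, 151, 0]) cube([18, 373, 1287]);
translate([1066, 151, 0]) cube([18, 373, 1287]);
translate([368, 151, 0]) cube([698, 373, 28]);
translate([368, 151, 283]) cube([698, 373, 28]);
translate([368, 151, 566]) cube([698, 373, 28]);
translate([368, 151, 849]) cube([698, 373, 28]);
translate([368, 151, 1132]) cube([698, 373, 28]);


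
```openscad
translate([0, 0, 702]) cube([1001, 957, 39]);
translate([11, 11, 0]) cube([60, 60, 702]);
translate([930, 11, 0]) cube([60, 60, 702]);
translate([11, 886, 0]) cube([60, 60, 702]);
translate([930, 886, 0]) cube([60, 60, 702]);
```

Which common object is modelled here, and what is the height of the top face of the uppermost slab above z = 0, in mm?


A table. The table height is 741 mm.

A 1001×957×39 slab sits at z = 702 on four 60 mm square posts — a table. The top surface is at 702 + 39 = 741 mm.


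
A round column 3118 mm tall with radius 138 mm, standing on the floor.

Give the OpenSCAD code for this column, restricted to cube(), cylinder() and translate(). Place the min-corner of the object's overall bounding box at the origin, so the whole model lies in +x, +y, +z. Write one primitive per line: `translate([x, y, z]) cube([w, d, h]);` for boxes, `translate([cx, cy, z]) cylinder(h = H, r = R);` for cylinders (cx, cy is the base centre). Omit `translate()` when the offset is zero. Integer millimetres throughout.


translate([138, 138, 0]) cylinder(h = 3118, r = 138);


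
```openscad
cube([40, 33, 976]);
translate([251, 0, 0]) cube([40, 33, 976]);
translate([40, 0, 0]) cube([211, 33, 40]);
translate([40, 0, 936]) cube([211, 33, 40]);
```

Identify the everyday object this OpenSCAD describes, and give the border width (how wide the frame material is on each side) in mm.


A picture frame. The border width is 40 mm.

Four thin pieces enclosing a rectangular opening — a picture frame. The two full-height stiles are 976 mm tall; the top rail sits at z = 936 and is 40 mm tall, so the border above the opening is 976 − 936 = 40 mm, matching the stile x-width.


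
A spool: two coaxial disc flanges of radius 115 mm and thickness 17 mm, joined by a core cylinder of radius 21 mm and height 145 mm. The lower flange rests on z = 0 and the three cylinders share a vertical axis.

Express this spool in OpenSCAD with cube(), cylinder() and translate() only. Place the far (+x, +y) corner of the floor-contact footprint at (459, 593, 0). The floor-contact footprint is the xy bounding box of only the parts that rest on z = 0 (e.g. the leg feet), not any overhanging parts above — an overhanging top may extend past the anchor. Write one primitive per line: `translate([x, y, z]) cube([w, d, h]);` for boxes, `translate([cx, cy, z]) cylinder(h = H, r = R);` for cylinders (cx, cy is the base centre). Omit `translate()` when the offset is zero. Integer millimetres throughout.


translate([344, 478, 0]) cylinder(h = 17, r = 115);
translate([344, 478, 17]) cylinder(h = 145, r = 21);
translate([344, 478, 162]) cylinder(h = 17, r = 115);


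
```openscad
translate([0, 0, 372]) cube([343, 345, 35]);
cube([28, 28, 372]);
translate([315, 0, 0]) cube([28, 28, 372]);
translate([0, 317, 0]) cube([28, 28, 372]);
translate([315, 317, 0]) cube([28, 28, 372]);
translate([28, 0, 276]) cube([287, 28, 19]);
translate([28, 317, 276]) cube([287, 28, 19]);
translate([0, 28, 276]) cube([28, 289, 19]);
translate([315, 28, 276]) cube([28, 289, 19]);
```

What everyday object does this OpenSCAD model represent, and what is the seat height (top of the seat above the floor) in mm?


A stool. The seat height is 407 mm.

A 343×345×35 slab at z = 372 on four corner posts — a stool. The seat top is 372 + 35 = 407 mm.


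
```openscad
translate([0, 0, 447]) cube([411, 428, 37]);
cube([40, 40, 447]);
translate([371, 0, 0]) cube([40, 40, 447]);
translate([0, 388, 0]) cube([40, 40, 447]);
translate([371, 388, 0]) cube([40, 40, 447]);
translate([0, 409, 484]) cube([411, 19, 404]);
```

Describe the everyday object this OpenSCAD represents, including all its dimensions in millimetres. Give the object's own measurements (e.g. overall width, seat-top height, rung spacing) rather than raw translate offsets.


A chair. The seat is a 411×428×37 mm slab with its top at z = 484 mm, on four 40×40 mm corner legs (flush with the seat edges, standing on z = 0). A flat backrest 19 mm thick, 404 mm tall, spans the full seat width and rises from the seat top along its +y edge, rear face flush with the rear of the seat.


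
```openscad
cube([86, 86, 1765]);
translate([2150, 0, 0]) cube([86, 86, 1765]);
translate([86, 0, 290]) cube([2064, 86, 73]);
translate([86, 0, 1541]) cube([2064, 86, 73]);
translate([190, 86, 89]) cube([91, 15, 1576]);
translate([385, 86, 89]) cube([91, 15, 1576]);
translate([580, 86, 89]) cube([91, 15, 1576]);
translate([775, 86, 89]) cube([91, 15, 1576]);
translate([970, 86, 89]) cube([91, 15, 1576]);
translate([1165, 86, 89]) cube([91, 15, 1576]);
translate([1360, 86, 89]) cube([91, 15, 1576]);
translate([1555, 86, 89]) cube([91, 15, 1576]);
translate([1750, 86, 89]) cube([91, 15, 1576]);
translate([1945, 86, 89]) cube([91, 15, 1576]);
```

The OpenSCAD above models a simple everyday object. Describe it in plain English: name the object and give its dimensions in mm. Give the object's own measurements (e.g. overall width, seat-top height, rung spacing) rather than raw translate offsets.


A fence section. Two 86×86 mm posts, 1765 mm tall, stand on the floor with a clear span of 2064 mm between their inner faces. Two horizontal rails of 86×73 mm section span the gap between the posts with their undersides at z = 290 mm and z = 1541 mm, flush with the posts' −y face. 10 pickets, each 91 mm wide, 15 mm thick and 1576 mm tall, are fixed to the +y face of the rails with their bottoms at z = 89 mm, spaced across the span with a 104 mm gap after the −x post and between neighbouring pickets, with 114 mm left before the +x post.


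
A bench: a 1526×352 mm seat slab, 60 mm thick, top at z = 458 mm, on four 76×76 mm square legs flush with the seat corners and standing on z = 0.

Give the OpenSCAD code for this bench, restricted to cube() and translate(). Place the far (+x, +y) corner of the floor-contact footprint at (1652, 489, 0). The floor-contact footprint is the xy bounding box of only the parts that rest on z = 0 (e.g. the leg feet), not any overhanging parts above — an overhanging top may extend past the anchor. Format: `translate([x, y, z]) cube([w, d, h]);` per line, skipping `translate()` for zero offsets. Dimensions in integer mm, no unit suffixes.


translate([126, 137, 398]) cube([1526, 352, 60]);
translate([126, 137, 0]) cube([76, 76, 398]);
translate([126, 413, 0]) cube([76, 76, 398]);
translate([1576, 137, 0]) cube([76, 76, 398]);
translate([1576, 413, 0]) cube([76, 76, 398]);


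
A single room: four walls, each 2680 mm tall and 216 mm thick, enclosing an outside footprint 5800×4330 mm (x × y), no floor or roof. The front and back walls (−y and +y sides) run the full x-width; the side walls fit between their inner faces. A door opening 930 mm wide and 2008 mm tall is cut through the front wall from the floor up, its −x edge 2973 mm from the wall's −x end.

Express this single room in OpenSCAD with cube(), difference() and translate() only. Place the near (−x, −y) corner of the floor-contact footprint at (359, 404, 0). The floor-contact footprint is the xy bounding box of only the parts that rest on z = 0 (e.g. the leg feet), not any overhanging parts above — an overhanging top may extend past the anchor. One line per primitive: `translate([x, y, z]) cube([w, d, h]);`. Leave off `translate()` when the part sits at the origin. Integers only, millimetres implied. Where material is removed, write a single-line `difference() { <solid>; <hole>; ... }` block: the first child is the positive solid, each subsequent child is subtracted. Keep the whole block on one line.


difference() { translate([359, 404, 0]) cube([5800, 216, 2680]); translate([3332, 404, 0]) cube([930, 216, 2008]); }
translate([359, 4518, 0]) cube([5800, 216, 2680]);
translate([359, 620, 0]) cube([216, 3898, 2680]);
translate([5943, 620, 0]) cube([216, 3898, 2680]);


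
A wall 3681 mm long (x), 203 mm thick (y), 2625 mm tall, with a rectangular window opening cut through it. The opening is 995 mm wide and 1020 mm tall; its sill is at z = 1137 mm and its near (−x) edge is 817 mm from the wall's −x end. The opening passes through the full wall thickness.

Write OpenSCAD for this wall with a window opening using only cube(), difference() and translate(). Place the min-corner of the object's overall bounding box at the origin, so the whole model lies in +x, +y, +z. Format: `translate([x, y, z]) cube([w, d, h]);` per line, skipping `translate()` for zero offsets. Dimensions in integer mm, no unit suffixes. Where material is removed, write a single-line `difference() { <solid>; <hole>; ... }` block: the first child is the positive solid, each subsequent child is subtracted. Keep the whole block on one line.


difference() { cube([3681, 203, 2625]); translate([817, 0, 1137]) cube([995, 203, 1020]); }


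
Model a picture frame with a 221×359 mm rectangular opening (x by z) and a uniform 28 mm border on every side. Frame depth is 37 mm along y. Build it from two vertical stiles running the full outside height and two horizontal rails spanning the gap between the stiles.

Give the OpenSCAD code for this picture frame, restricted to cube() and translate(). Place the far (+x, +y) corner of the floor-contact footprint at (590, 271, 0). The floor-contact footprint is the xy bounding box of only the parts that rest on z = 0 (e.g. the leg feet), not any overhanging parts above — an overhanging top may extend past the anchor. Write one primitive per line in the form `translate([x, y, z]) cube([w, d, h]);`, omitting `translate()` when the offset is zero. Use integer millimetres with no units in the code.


translate([313, 234, 0]) cube([28, 37, 415]);
translate([562, 234, 0]) cube([28, 37, 415]);
translate([341, 234, 0]) cube([221, 37, 28]);
translate([341, 234, 387]) cube([221, 37, 28]);


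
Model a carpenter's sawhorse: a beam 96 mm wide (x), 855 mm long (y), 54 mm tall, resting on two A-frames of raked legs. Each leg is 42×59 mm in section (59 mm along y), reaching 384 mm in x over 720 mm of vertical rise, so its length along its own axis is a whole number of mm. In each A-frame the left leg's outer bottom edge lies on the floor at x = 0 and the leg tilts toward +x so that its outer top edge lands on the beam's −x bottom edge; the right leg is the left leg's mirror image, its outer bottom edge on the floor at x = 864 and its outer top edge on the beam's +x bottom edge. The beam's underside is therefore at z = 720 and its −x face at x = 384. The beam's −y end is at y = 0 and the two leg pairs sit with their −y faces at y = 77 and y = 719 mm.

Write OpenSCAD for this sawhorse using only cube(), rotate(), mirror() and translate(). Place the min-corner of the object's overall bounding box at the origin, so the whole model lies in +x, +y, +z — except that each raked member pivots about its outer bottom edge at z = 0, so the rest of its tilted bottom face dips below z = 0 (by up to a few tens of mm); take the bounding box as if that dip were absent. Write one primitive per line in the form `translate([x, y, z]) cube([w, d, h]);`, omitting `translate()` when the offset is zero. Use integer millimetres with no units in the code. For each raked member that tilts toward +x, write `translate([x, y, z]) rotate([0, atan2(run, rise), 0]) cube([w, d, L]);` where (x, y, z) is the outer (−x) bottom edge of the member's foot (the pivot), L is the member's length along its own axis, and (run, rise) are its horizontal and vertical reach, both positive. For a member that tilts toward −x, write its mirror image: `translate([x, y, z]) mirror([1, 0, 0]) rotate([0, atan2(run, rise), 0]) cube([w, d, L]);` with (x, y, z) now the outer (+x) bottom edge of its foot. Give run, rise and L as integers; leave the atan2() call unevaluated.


translate([384, 0, 720]) cube([96, 855, 54]);
translate([0, 77, 0]) rotate([0, atan2(384, 720), 0]) cube([42, 59, 816]);
translate([864, 77, 0]) mirror([1, 0, 0]) rotate([0, atan2(384, 720), 0]) cube([42, 59, 816]);
translate([0, 719, 0]) rotate([0, atan2(384, 720), 0]) cube([42, 59, 816]);
translate([864, 719, 0]) mirror([1, 0, 0]) rotate([0, atan2(384, 720), 0]) cube([42, 59, 816]);


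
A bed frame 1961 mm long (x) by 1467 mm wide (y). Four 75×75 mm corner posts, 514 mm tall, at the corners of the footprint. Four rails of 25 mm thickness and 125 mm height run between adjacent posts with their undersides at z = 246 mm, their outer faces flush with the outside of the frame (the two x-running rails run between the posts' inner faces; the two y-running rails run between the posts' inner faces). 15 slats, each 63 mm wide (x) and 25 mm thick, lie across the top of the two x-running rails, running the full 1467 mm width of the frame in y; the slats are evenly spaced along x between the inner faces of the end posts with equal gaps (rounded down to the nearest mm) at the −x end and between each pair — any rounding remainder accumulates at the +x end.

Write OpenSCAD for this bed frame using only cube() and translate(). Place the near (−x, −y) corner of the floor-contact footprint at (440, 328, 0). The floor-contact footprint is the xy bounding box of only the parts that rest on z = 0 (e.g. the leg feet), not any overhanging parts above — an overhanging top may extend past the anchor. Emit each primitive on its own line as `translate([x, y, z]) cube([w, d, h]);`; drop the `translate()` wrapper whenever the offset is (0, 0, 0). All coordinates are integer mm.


translate([440, 328, 0]) cube([75, 75, 514]);
translate([440, 1720, 0]) cube([75, 75, 514]);
translate([2326, 328, 0]) cube([75, 75, 514]);
translate([2326, 1720, 0]) cube([75, 75, 514]);
translate([515, 328, 246]) cube([1811, 25, 125]);
translate([515, 1770, 246]) cube([1811, 25, 125]);
translate([440, 403, 246]) cube([25, 1317, 125]);
translate([2376, 403, 246]) cube([25, 1317, 125]);
translate([569, 328, 371]) cube([63, 1467, 25]);
translate([686, 328, 371]) cube([63, 1467, 25]);
translate([803, 328, 371]) cube([63, 1467, 25]);
translate([920, 328, 371]) cube([63, 1467, 25]);
translate([1037, 328, 371]) cube([63, 1467, 25]);
translate([1154, 328, 371]) cube([63, 1467, 25]);
translate([1271, 328, 371]) cube([63, 1467, 25]);
translate([1388, 328, 371]) cube([63, 1467, 25]);
translate([1505, 328, 371]) cube([63, 1467, 25]);
translate([1622, 328, 371]) cube([63, 1467, 25]);
translate([1739, 328, 371]) cube([63, 1467, 25]);
translate([1856, 328, 371]) cube([63, 1467, 25]);
translate([1973, 328, 371]) cube([63, 1467, 25]);
translate([2090, 328, 371]) cube([63, 1467, 25]);
translate([2207, 328, 371]) cube([63, 1467, 25]);
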